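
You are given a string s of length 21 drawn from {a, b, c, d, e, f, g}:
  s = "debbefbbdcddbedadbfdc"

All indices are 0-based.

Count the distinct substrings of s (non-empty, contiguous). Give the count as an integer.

rank | idx | suffix
   0 |  15 | adbfdc
   1 |   6 | bbdcddbedadbfdc
   2 |   2 | bbefbbdcddbedadbfdc
   3 |   7 | bdcddbedadbfdc
   4 |  12 | bedadbfdc
   5 |   3 | befbbdcddbedadbfdc
   6 |  17 | bfdc
   7 |  20 | c
   8 |   9 | cddbedadbfdc
   9 |  14 | dadbfdc
  10 |  11 | dbedadbfdc
  11 |  16 | dbfdc
  12 |  19 | dc
  13 |   8 | dcddbedadbfdc
  14 |  10 | ddbedadbfdc
  15 |   0 | debbefbbdcddbedadbfdc
  16 |   1 | ebbefbbdcddbedadbfdc
  17 |  13 | edadbfdc
  18 |   4 | efbbdcddbedadbfdc
  19 |   5 | fbbdcddbedadbfdc
  20 |  18 | fdc

SA = [15, 6, 2, 7, 12, 3, 17, 20, 9, 14, 11, 16, 19, 8, 10, 0, 1, 13, 4, 5, 18]
rank  pair      lcp
   1  s[15:],s[6:]  0  ''
   2  s[6:],s[2:]  2  'bb'
   3  s[2:],s[7:]  1  'b'
   4  s[7:],s[12:]  1  'b'
   5  s[12:],s[3:]  2  'be'
   6  s[3:],s[17:]  1  'b'
   7  s[17:],s[20:]  0  ''
   8  s[20:],s[9:]  1  'c'
   9  s[9:],s[14:]  0  ''
  10  s[14:],s[11:]  1  'd'
  11  s[11:],s[16:]  2  'db'
  12  s[16:],s[19:]  1  'd'
  13  s[19:],s[8:]  2  'dc'
  14  s[8:],s[10:]  1  'd'
  15  s[10:],s[0:]  1  'd'
  16  s[0:],s[1:]  0  ''
  17  s[1:],s[13:]  1  'e'
  18  s[13:],s[4:]  1  'e'
  19  s[4:],s[5:]  0  ''
  20  s[5:],s[18:]  1  'f'

n(n+1)/2 = 21·22/2 = 231
Σ LCP = 0 + 0 + 2 + 1 + 1 + 2 + 1 + 0 + 1 + 0 + 1 + 2 + 1 + 2 + 1 + 1 + 0 + 1 + 1 + 0 + 1 = 19
distinct = 231 − 19 = 212

212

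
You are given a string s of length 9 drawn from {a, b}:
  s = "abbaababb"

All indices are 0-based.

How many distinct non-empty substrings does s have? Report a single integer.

33

rank | idx | suffix
   0 |   3 | aababb
   1 |   4 | ababb
   2 |   6 | abb
   3 |   0 | abbaababb
   4 |   8 | b
   5 |   2 | baababb
   6 |   5 | babb
   7 |   7 | bb
   8 |   1 | bbaababb

SA = [3, 4, 6, 0, 8, 2, 5, 7, 1]
rank  pair      lcp
   1  s[3:],s[4:]  1  'a'
   2  s[4:],s[6:]  2  'ab'
   3  s[6:],s[0:]  3  'abb'
   4  s[0:],s[8:]  0  ''
   5  s[8:],s[2:]  1  'b'
   6  s[2:],s[5:]  2  'ba'
   7  s[5:],s[7:]  1  'b'
   8  s[7:],s[1:]  2  'bb'

n(n+1)/2 = 9·10/2 = 45
Σ LCP = 0 + 1 + 2 + 3 + 0 + 1 + 2 + 1 + 2 = 12
distinct = 45 − 12 = 33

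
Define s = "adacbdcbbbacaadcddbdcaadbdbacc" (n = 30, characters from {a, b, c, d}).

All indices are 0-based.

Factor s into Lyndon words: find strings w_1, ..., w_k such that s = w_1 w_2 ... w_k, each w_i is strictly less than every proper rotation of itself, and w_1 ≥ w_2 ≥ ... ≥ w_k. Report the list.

emit factor 1: 'ad' (i=0, period=2)
emit factor 2: 'acbdcbbb' (i=2, period=8)
emit factor 3: 'ac' (i=10, period=2)
emit factor 4: 'aadcddbdc' (i=12, period=9)
emit factor 5: 'aadbdbacc' (i=21, period=9)

["ad", "acbdcbbb", "ac", "aadcddbdc", "aadbdbacc"]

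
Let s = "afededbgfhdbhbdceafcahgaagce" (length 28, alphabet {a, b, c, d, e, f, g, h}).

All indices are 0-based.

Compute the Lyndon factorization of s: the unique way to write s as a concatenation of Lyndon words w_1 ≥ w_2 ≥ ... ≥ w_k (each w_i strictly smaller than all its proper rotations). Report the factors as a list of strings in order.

emit factor 1: 'afededbgfhdbhbdce' (i=0, period=17)
emit factor 2: 'afcahg' (i=17, period=6)
emit factor 3: 'aagce' (i=23, period=5)

["afededbgfhdbhbdce", "afcahg", "aagce"]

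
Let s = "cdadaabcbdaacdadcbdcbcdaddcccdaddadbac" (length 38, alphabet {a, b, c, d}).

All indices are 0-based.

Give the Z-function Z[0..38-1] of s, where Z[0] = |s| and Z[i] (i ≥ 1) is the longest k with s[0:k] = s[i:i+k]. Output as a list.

[38, 0, 0, 0, 0, 0, 0, 1, 0, 0, 0, 0, 4, 0, 0, 0, 1, 0, 0, 1, 0, 4, 0, 0, 0, 0, 1, 1, 4, 0, 0, 0, 0, 0, 0, 0, 0, 1]

Z[0]=38
i=1: outside box; Z[1]=0
i=2: outside box; Z[2]=0
i=3: outside box; Z[3]=0
i=4: outside box; Z[4]=0
i=5: outside box; Z[5]=0
i=6: outside box; Z[6]=0
i=7: outside box; Z[7]=1 grow→box=[7,8)
i=8: outside box; Z[8]=0
i=9: outside box; Z[9]=0
i=10: outside box; Z[10]=0
i=11: outside box; Z[11]=0
i=12: outside box; Z[12]=4 grow→box=[12,16)
i=13: min(r-i=3, Z[1]=0)=0; Z[13]=0
i=14: min(r-i=2, Z[2]=0)=0; Z[14]=0
i=15: min(r-i=1, Z[3]=0)=0; Z[15]=0
i=16: outside box; Z[16]=1 grow→box=[16,17)
i=17: outside box; Z[17]=0
i=18: outside box; Z[18]=0
i=19: outside box; Z[19]=1 grow→box=[19,20)
i=20: outside box; Z[20]=0
i=21: outside box; Z[21]=4 grow→box=[21,25)
i=22: min(r-i=3, Z[1]=0)=0; Z[22]=0
i=23: min(r-i=2, Z[2]=0)=0; Z[23]=0
i=24: min(r-i=1, Z[3]=0)=0; Z[24]=0
i=25: outside box; Z[25]=0
i=26: outside box; Z[26]=1 grow→box=[26,27)
i=27: outside box; Z[27]=1 grow→box=[27,28)
i=28: outside box; Z[28]=4 grow→box=[28,32)
i=29: min(r-i=3, Z[1]=0)=0; Z[29]=0
i=30: min(r-i=2, Z[2]=0)=0; Z[30]=0
i=31: min(r-i=1, Z[3]=0)=0; Z[31]=0
i=32: outside box; Z[32]=0
i=33: outside box; Z[33]=0
i=34: outside box; Z[34]=0
i=35: outside box; Z[35]=0
i=36: outside box; Z[36]=0
i=37: outside box; Z[37]=1 grow→box=[37,38)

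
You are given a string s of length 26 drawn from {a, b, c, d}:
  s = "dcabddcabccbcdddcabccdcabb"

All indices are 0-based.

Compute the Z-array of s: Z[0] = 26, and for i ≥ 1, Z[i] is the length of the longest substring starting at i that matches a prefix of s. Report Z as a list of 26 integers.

[26, 0, 0, 0, 1, 4, 0, 0, 0, 0, 0, 0, 0, 1, 1, 4, 0, 0, 0, 0, 0, 4, 0, 0, 0, 0]

Z[0]=26
i=1: i≥r, start 0; Z[1]=0
i=2: i≥r, start 0; Z[2]=0
i=3: i≥r, start 0; Z[3]=0
i=4: i≥r, start 0; Z[4]=1 extend→box=[4,5)
i=5: i≥r, start 0; Z[5]=4 extend→box=[5,9)
i=6: min(r-i=3, Z[1]=0)=0; Z[6]=0
i=7: min(r-i=2, Z[2]=0)=0; Z[7]=0
i=8: min(r-i=1, Z[3]=0)=0; Z[8]=0
i=9: i≥r, start 0; Z[9]=0
i=10: i≥r, start 0; Z[10]=0
i=11: i≥r, start 0; Z[11]=0
i=12: i≥r, start 0; Z[12]=0
i=13: i≥r, start 0; Z[13]=1 extend→box=[13,14)
i=14: i≥r, start 0; Z[14]=1 extend→box=[14,15)
i=15: i≥r, start 0; Z[15]=4 extend→box=[15,19)
i=16: min(r-i=3, Z[1]=0)=0; Z[16]=0
i=17: min(r-i=2, Z[2]=0)=0; Z[17]=0
i=18: min(r-i=1, Z[3]=0)=0; Z[18]=0
i=19: i≥r, start 0; Z[19]=0
i=20: i≥r, start 0; Z[20]=0
i=21: i≥r, start 0; Z[21]=4 extend→box=[21,25)
i=22: min(r-i=3, Z[1]=0)=0; Z[22]=0
i=23: min(r-i=2, Z[2]=0)=0; Z[23]=0
i=24: min(r-i=1, Z[3]=0)=0; Z[24]=0
i=25: i≥r, start 0; Z[25]=0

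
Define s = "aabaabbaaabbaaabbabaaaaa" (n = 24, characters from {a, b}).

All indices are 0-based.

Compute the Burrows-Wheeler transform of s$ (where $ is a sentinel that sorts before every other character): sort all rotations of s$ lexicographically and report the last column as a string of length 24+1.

aaaaabbb$baabaaaaabbabaaa

rank  rotation                   last
    0  $aabaabbaaabbaaabbabaaaaa  a
    1  a$aabaabbaaabbaaabbabaaaa  a
    2  aa$aabaabbaaabbaaabbabaaa  a
    3  aaa$aabaabbaaabbaaabbabaa  a
    4  aaaa$aabaabbaaabbaaabbaba  a
    5  aaaaa$aabaabbaaabbaaabbab  b
    6  aaabbaaabbabaaaaa$aabaabb  b
    7  aaabbabaaaaa$aabaabbaaabb  b
    8  aabaabbaaabbaaabbabaaaaa$  $
    9  aabbaaabbaaabbabaaaaa$aab  b
   10  aabbaaabbabaaaaa$aabaabba  a
   11  aabbabaaaaa$aabaabbaaabba  a
   12  abaaaaa$aabaabbaaabbaaabb  b
   13  abaabbaaabbaaabbabaaaaa$a  a
   14  abbaaabbaaabbabaaaaa$aaba  a
   15  abbaaabbabaaaaa$aabaabbaa  a
   16  abbabaaaaa$aabaabbaaabbaa  a
   17  baaaaa$aabaabbaaabbaaabba  a
   18  baaabbaaabbabaaaaa$aabaab  b
   19  baaabbabaaaaa$aabaabbaaab  b
   20  baabbaaabbaaabbabaaaaa$aa  a
   21  babaaaaa$aabaabbaaabbaaab  b
   22  bbaaabbaaabbabaaaaa$aabaa  a
   23  bbaaabbabaaaaa$aabaabbaaa  a
   24  bbabaaaaa$aabaabbaaabbaaa  a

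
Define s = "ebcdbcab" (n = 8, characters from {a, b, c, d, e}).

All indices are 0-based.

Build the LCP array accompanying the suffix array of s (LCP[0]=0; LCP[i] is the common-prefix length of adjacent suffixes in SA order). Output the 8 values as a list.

[0, 0, 1, 2, 0, 1, 0, 0]

rank | idx | suffix
   0 |   6 | ab
   1 |   7 | b
   2 |   4 | bcab
   3 |   1 | bcdbcab
   4 |   5 | cab
   5 |   2 | cdbcab
   6 |   3 | dbcab
   7 |   0 | ebcdbcab

SA = [6, 7, 4, 1, 5, 2, 3, 0]
[i] adj suffixes → lcp
  [1] 6/7 → 0 ('')
  [2] 7/4 → 1 ('b')
  [3] 4/1 → 2 ('bc')
  [4] 1/5 → 0 ('')
  [5] 5/2 → 1 ('c')
  [6] 2/3 → 0 ('')
  [7] 3/0 → 0 ('')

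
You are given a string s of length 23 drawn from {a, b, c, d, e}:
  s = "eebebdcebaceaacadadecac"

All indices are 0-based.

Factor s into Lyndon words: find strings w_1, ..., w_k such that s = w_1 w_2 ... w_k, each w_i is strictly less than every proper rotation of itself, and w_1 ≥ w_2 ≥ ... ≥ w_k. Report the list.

emit factor 1: 'e' (i=0, period=1)
emit factor 2: 'e' (i=1, period=1)
emit factor 3: 'be' (i=2, period=2)
emit factor 4: 'bdce' (i=4, period=4)
emit factor 5: 'b' (i=8, period=1)
emit factor 6: 'ace' (i=9, period=3)
emit factor 7: 'aacadadecac' (i=12, period=11)

["e", "e", "be", "bdce", "b", "ace", "aacadadecac"]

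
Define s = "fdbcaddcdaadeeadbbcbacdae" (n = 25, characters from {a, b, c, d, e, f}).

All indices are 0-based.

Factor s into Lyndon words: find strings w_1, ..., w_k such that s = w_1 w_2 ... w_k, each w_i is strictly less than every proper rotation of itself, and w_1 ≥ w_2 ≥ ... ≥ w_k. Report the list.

["f", "d", "bc", "addcd", "aadeeadbbcbacdae"]

emit factor 1: 'f' (i=0, period=1)
emit factor 2: 'd' (i=1, period=1)
emit factor 3: 'bc' (i=2, period=2)
emit factor 4: 'addcd' (i=4, period=5)
emit factor 5: 'aadeeadbbcbacdae' (i=9, period=16)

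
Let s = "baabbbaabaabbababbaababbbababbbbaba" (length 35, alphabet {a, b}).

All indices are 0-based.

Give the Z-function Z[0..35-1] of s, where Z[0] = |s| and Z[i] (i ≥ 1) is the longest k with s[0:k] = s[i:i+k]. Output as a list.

[35, 0, 0, 1, 1, 4, 0, 0, 5, 0, 0, 1, 2, 0, 2, 0, 1, 4, 0, 0, 2, 0, 1, 1, 2, 0, 2, 0, 1, 1, 1, 2, 0, 2, 0]

Z[0]=35
i=1: i≥r, start 0; Z[1]=0
i=2: i≥r, start 0; Z[2]=0
i=3: i≥r, start 0; Z[3]=1 grow→box=[3,4)
i=4: i≥r, start 0; Z[4]=1 grow→box=[4,5)
i=5: i≥r, start 0; Z[5]=4 grow→box=[5,9)
i=6: min(r-i=3, Z[1]=0)=0; Z[6]=0
i=7: min(r-i=2, Z[2]=0)=0; Z[7]=0
i=8: min(r-i=1, Z[3]=1)=1; Z[8]=5 grow→box=[8,13)
i=9: min(r-i=4, Z[1]=0)=0; Z[9]=0
i=10: min(r-i=3, Z[2]=0)=0; Z[10]=0
i=11: min(r-i=2, Z[3]=1)=1; Z[11]=1
i=12: min(r-i=1, Z[4]=1)=1; Z[12]=2 grow→box=[12,14)
i=13: min(r-i=1, Z[1]=0)=0; Z[13]=0
i=14: i≥r, start 0; Z[14]=2 grow→box=[14,16)
i=15: min(r-i=1, Z[1]=0)=0; Z[15]=0
i=16: i≥r, start 0; Z[16]=1 grow→box=[16,17)
i=17: i≥r, start 0; Z[17]=4 grow→box=[17,21)
i=18: min(r-i=3, Z[1]=0)=0; Z[18]=0
i=19: min(r-i=2, Z[2]=0)=0; Z[19]=0
i=20: min(r-i=1, Z[3]=1)=1; Z[20]=2 grow→box=[20,22)
i=21: min(r-i=1, Z[1]=0)=0; Z[21]=0
i=22: i≥r, start 0; Z[22]=1 grow→box=[22,23)
i=23: i≥r, start 0; Z[23]=1 grow→box=[23,24)
i=24: i≥r, start 0; Z[24]=2 grow→box=[24,26)
i=25: min(r-i=1, Z[1]=0)=0; Z[25]=0
i=26: i≥r, start 0; Z[26]=2 grow→box=[26,28)
i=27: min(r-i=1, Z[1]=0)=0; Z[27]=0
i=28: i≥r, start 0; Z[28]=1 grow→box=[28,29)
i=29: i≥r, start 0; Z[29]=1 grow→box=[29,30)
i=30: i≥r, start 0; Z[30]=1 grow→box=[30,31)
i=31: i≥r, start 0; Z[31]=2 grow→box=[31,33)
i=32: min(r-i=1, Z[1]=0)=0; Z[32]=0
i=33: i≥r, start 0; Z[33]=2 grow→box=[33,35)
i=34: min(r-i=1, Z[1]=0)=0; Z[34]=0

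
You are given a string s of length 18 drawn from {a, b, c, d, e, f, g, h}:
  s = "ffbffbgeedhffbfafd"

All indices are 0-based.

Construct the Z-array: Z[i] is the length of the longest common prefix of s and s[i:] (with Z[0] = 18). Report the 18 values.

Z[0]=18
i=1: fresh scan; Z[1]=1 grow→box=[1,2)
i=2: fresh scan; Z[2]=0
i=3: fresh scan; Z[3]=3 grow→box=[3,6)
i=4: min(r-i=2, Z[1]=1)=1; Z[4]=1
i=5: min(r-i=1, Z[2]=0)=0; Z[5]=0
i=6: fresh scan; Z[6]=0
i=7: fresh scan; Z[7]=0
i=8: fresh scan; Z[8]=0
i=9: fresh scan; Z[9]=0
i=10: fresh scan; Z[10]=0
i=11: fresh scan; Z[11]=4 grow→box=[11,15)
i=12: min(r-i=3, Z[1]=1)=1; Z[12]=1
i=13: min(r-i=2, Z[2]=0)=0; Z[13]=0
i=14: min(r-i=1, Z[3]=3)=1; Z[14]=1
i=15: fresh scan; Z[15]=0
i=16: fresh scan; Z[16]=1 grow→box=[16,17)
i=17: fresh scan; Z[17]=0

[18, 1, 0, 3, 1, 0, 0, 0, 0, 0, 0, 4, 1, 0, 1, 0, 1, 0]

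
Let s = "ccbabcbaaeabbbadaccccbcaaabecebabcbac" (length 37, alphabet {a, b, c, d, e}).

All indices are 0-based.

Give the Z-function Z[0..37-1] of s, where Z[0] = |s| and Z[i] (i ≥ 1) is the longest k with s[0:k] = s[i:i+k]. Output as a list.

Z[0]=37
i=1: fresh scan; Z[1]=1 scan→box=[1,2)
i=2: fresh scan; Z[2]=0
i=3: fresh scan; Z[3]=0
i=4: fresh scan; Z[4]=0
i=5: fresh scan; Z[5]=1 scan→box=[5,6)
i=6: fresh scan; Z[6]=0
i=7: fresh scan; Z[7]=0
i=8: fresh scan; Z[8]=0
i=9: fresh scan; Z[9]=0
i=10: fresh scan; Z[10]=0
i=11: fresh scan; Z[11]=0
i=12: fresh scan; Z[12]=0
i=13: fresh scan; Z[13]=0
i=14: fresh scan; Z[14]=0
i=15: fresh scan; Z[15]=0
i=16: fresh scan; Z[16]=0
i=17: fresh scan; Z[17]=2 scan→box=[17,19)
i=18: min(r-i=1, Z[1]=1)=1; Z[18]=2 scan→box=[18,20)
i=19: min(r-i=1, Z[1]=1)=1; Z[19]=3 scan→box=[19,22)
i=20: min(r-i=2, Z[1]=1)=1; Z[20]=1
i=21: min(r-i=1, Z[2]=0)=0; Z[21]=0
i=22: fresh scan; Z[22]=1 scan→box=[22,23)
i=23: fresh scan; Z[23]=0
i=24: fresh scan; Z[24]=0
i=25: fresh scan; Z[25]=0
i=26: fresh scan; Z[26]=0
i=27: fresh scan; Z[27]=0
i=28: fresh scan; Z[28]=1 scan→box=[28,29)
i=29: fresh scan; Z[29]=0
i=30: fresh scan; Z[30]=0
i=31: fresh scan; Z[31]=0
i=32: fresh scan; Z[32]=0
i=33: fresh scan; Z[33]=1 scan→box=[33,34)
i=34: fresh scan; Z[34]=0
i=35: fresh scan; Z[35]=0
i=36: fresh scan; Z[36]=1 scan→box=[36,37)

[37, 1, 0, 0, 0, 1, 0, 0, 0, 0, 0, 0, 0, 0, 0, 0, 0, 2, 2, 3, 1, 0, 1, 0, 0, 0, 0, 0, 1, 0, 0, 0, 0, 1, 0, 0, 1]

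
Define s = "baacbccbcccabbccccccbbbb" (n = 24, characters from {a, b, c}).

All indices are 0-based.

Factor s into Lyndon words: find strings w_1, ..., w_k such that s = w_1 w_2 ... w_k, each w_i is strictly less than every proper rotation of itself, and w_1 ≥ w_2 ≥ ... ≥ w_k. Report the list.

emit factor 1: 'b' (i=0, period=1)
emit factor 2: 'aacbccbcccabbccccccbbbb' (i=1, period=23)

["b", "aacbccbcccabbccccccbbbb"]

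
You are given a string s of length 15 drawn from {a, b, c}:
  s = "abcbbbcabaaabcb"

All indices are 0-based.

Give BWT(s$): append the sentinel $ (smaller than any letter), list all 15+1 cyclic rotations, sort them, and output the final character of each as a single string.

bbaca$cacbbaabbb

rank  rotation          last
    0  $abcbbbcabaaabcb  b
    1  aaabcb$abcbbbcab  b
    2  aabcb$abcbbbcaba  a
    3  abaaabcb$abcbbbc  c
    4  abcb$abcbbbcabaa  a
    5  abcbbbcabaaabcb$  $
    6  b$abcbbbcabaaabc  c
    7  baaabcb$abcbbbca  a
    8  bbbcabaaabcb$abc  c
    9  bbcabaaabcb$abcb  b
   10  bcabaaabcb$abcbb  b
   11  bcb$abcbbbcabaaa  a
   12  bcbbbcabaaabcb$a  a
   13  cabaaabcb$abcbbb  b
   14  cb$abcbbbcabaaab  b
   15  cbbbcabaaabcb$ab  b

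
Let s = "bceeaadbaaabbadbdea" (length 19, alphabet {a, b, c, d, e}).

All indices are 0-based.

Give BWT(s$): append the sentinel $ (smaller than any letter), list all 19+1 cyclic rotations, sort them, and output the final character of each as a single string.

rank  rotation              last
    0  $bceeaadbaaabbadbdea  a
    1  a$bceeaadbaaabbadbde  e
    2  aaabbadbdea$bceeaadb  b
    3  aabbadbdea$bceeaadba  a
    4  aadbaaabbadbdea$bcee  e
    5  abbadbdea$bceeaadbaa  a
    6  adbaaabbadbdea$bceea  a
    7  adbdea$bceeaadbaaabb  b
    8  baaabbadbdea$bceeaad  d
    9  badbdea$bceeaadbaaab  b
   10  bbadbdea$bceeaadbaaa  a
   11  bceeaadbaaabbadbdea$  $
   12  bdea$bceeaadbaaabbad  d
   13  ceeaadbaaabbadbdea$b  b
   14  dbaaabbadbdea$bceeaa  a
   15  dbdea$bceeaadbaaabba  a
   16  dea$bceeaadbaaabbadb  b
   17  ea$bceeaadbaaabbadbd  d
   18  eaadbaaabbadbdea$bce  e
   19  eeaadbaaabbadbdea$bc  c

aebaeaabdba$dbaabdec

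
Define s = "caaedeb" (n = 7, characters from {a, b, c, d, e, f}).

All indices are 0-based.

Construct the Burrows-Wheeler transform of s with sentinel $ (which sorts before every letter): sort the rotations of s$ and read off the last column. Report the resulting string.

rank  rotation  last
    0  $caaedeb  b
    1  aaedeb$c  c
    2  aedeb$ca  a
    3  b$caaede  e
    4  caaedeb$  $
    5  deb$caae  e
    6  eb$caaed  d
    7  edeb$caa  a

bcae$eda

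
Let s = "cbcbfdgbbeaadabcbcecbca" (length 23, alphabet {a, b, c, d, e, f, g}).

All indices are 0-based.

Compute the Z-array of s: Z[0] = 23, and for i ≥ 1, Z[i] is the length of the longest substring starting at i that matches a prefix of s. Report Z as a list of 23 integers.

Z[0]=23
i=1: fresh scan; Z[1]=0
i=2: fresh scan; Z[2]=2 grow→box=[2,4)
i=3: min(r-i=1, Z[1]=0)=0; Z[3]=0
i=4: fresh scan; Z[4]=0
i=5: fresh scan; Z[5]=0
i=6: fresh scan; Z[6]=0
i=7: fresh scan; Z[7]=0
i=8: fresh scan; Z[8]=0
i=9: fresh scan; Z[9]=0
i=10: fresh scan; Z[10]=0
i=11: fresh scan; Z[11]=0
i=12: fresh scan; Z[12]=0
i=13: fresh scan; Z[13]=0
i=14: fresh scan; Z[14]=0
i=15: fresh scan; Z[15]=3 grow→box=[15,18)
i=16: min(r-i=2, Z[1]=0)=0; Z[16]=0
i=17: min(r-i=1, Z[2]=2)=1; Z[17]=1
i=18: fresh scan; Z[18]=0
i=19: fresh scan; Z[19]=3 grow→box=[19,22)
i=20: min(r-i=2, Z[1]=0)=0; Z[20]=0
i=21: min(r-i=1, Z[2]=2)=1; Z[21]=1
i=22: fresh scan; Z[22]=0

[23, 0, 2, 0, 0, 0, 0, 0, 0, 0, 0, 0, 0, 0, 0, 3, 0, 1, 0, 3, 0, 1, 0]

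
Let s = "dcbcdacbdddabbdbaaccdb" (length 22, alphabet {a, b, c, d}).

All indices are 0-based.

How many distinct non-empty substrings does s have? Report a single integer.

228

rank→(start, suffix):
  0 → (16, 'aaccdb')
  1 → (11, 'abbdbaaccdb')
  2 → (5, 'acbdddabbdbaaccdb')
  3 → (17, 'accdb')
  4 → (21, 'b')
  5 → (15, 'baaccdb')
  6 → (12, 'bbdbaaccdb')
  7 → (2, 'bcdacbdddabbdbaaccdb')
  8 → (13, 'bdbaaccdb')
  9 → (7, 'bdddabbdbaaccdb')
  10 → (1, 'cbcdacbdddabbdbaaccdb')
  11 → (6, 'cbdddabbdbaaccdb')
  12 → (18, 'ccdb')
  13 → (3, 'cdacbdddabbdbaaccdb')
  14 → (19, 'cdb')
  15 → (10, 'dabbdbaaccdb')
  16 → (4, 'dacbdddabbdbaaccdb')
  17 → (20, 'db')
  18 → (14, 'dbaaccdb')
  19 → (0, 'dcbcdacbdddabbdbaaccdb')
  20 → (9, 'ddabbdbaaccdb')
  21 → (8, 'dddabbdbaaccdb')

SA = [16, 11, 5, 17, 21, 15, 12, 2, 13, 7, 1, 6, 18, 3, 19, 10, 4, 20, 14, 0, 9, 8]
[i] adj suffixes → lcp
  [1] 16/11 → 1 ('a')
  [2] 11/5 → 1 ('a')
  [3] 5/17 → 2 ('ac')
  [4] 17/21 → 0 ('')
  [5] 21/15 → 1 ('b')
  [6] 15/12 → 1 ('b')
  [7] 12/2 → 1 ('b')
  [8] 2/13 → 1 ('b')
  [9] 13/7 → 2 ('bd')
  [10] 7/1 → 0 ('')
  [11] 1/6 → 2 ('cb')
  [12] 6/18 → 1 ('c')
  [13] 18/3 → 1 ('c')
  [14] 3/19 → 2 ('cd')
  [15] 19/10 → 0 ('')
  [16] 10/4 → 2 ('da')
  [17] 4/20 → 1 ('d')
  [18] 20/14 → 2 ('db')
  [19] 14/0 → 1 ('d')
  [20] 0/9 → 1 ('d')
  [21] 9/8 → 2 ('dd')

n(n+1)/2 = 22·23/2 = 253
Σ LCP = 0 + 1 + 1 + 2 + 0 + 1 + 1 + 1 + 1 + 2 + 0 + 2 + 1 + 1 + 2 + 0 + 2 + 1 + 2 + 1 + 1 + 2 = 25
distinct = 253 − 25 = 228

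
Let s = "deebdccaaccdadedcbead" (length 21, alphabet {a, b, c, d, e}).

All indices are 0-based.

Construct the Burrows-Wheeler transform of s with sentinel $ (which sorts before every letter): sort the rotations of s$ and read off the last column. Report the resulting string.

rank  rotation                last
    0  $deebdccaaccdadedcbead  d
    1  aaccdadedcbead$deebdcc  c
    2  accdadedcbead$deebdcca  a
    3  ad$deebdccaaccdadedcbe  e
    4  adedcbead$deebdccaaccd  d
    5  bdccaaccdadedcbead$dee  e
    6  bead$deebdccaaccdadedc  c
    7  caaccdadedcbead$deebdc  c
    8  cbead$deebdccaaccdaded  d
    9  ccaaccdadedcbead$deebd  d
   10  ccdadedcbead$deebdccaa  a
   11  cdadedcbead$deebdccaac  c
   12  d$deebdccaaccdadedcbea  a
   13  dadedcbead$deebdccaacc  c
   14  dcbead$deebdccaaccdade  e
   15  dccaaccdadedcbead$deeb  b
   16  dedcbead$deebdccaaccda  a
   17  deebdccaaccdadedcbead$  $
   18  ead$deebdccaaccdadedcb  b
   19  ebdccaaccdadedcbead$de  e
   20  edcbead$deebdccaaccdad  d
   21  eebdccaaccdadedcbead$d  d

dcaedeccddacaceba$bedd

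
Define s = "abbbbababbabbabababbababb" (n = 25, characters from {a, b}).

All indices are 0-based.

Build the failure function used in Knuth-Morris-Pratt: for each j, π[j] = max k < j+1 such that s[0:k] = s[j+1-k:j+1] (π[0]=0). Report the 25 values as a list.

π[0] = 0
j=1 s[j]='b': π[1]=0 (border '')
j=2 s[j]='b': π[2]=0 (border '')
j=3 s[j]='b': π[3]=0 (border '')
j=4 s[j]='b': π[4]=0 (border '')
j=5 s[j]='a': π[5]=1 (border 'a')
j=6 s[j]='b': π[6]=2 (border 'ab')
j=7 s[j]='a': k: 2→0; π[7]=1 (border 'a')
j=8 s[j]='b': π[8]=2 (border 'ab')
j=9 s[j]='b': π[9]=3 (border 'abb')
j=10 s[j]='a': k: 3→0; π[10]=1 (border 'a')
j=11 s[j]='b': π[11]=2 (border 'ab')
j=12 s[j]='b': π[12]=3 (border 'abb')
j=13 s[j]='a': k: 3→0; π[13]=1 (border 'a')
j=14 s[j]='b': π[14]=2 (border 'ab')
j=15 s[j]='a': k: 2→0; π[15]=1 (border 'a')
j=16 s[j]='b': π[16]=2 (border 'ab')
j=17 s[j]='a': k: 2→0; π[17]=1 (border 'a')
j=18 s[j]='b': π[18]=2 (border 'ab')
j=19 s[j]='b': π[19]=3 (border 'abb')
j=20 s[j]='a': k: 3→0; π[20]=1 (border 'a')
j=21 s[j]='b': π[21]=2 (border 'ab')
j=22 s[j]='a': k: 2→0; π[22]=1 (border 'a')
j=23 s[j]='b': π[23]=2 (border 'ab')
j=24 s[j]='b': π[24]=3 (border 'abb')

[0, 0, 0, 0, 0, 1, 2, 1, 2, 3, 1, 2, 3, 1, 2, 1, 2, 1, 2, 3, 1, 2, 1, 2, 3]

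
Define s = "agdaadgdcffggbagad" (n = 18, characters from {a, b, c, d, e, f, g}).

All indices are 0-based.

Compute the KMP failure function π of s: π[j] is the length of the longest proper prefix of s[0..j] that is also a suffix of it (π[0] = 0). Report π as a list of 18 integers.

[0, 0, 0, 1, 1, 0, 0, 0, 0, 0, 0, 0, 0, 0, 1, 2, 1, 0]

π[0] = 0
j=1 s[j]='g': π[1]=0 (border '')
j=2 s[j]='d': π[2]=0 (border '')
j=3 s[j]='a': π[3]=1 (border 'a')
j=4 s[j]='a': k: 1→0; π[4]=1 (border 'a')
j=5 s[j]='d': k: 1→0; π[5]=0 (border '')
j=6 s[j]='g': π[6]=0 (border '')
j=7 s[j]='d': π[7]=0 (border '')
j=8 s[j]='c': π[8]=0 (border '')
j=9 s[j]='f': π[9]=0 (border '')
j=10 s[j]='f': π[10]=0 (border '')
j=11 s[j]='g': π[11]=0 (border '')
j=12 s[j]='g': π[12]=0 (border '')
j=13 s[j]='b': π[13]=0 (border '')
j=14 s[j]='a': π[14]=1 (border 'a')
j=15 s[j]='g': π[15]=2 (border 'ag')
j=16 s[j]='a': k: 2→0; π[16]=1 (border 'a')
j=17 s[j]='d': k: 1→0; π[17]=0 (border '')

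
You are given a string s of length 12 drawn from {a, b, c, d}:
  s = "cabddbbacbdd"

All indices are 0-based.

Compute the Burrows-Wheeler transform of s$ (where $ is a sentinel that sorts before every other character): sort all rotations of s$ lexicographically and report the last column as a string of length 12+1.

dcbbdca$addbb

rank  rotation       last
    0  $cabddbbacbdd  d
    1  abddbbacbdd$c  c
    2  acbdd$cabddbb  b
    3  bacbdd$cabddb  b
    4  bbacbdd$cabdd  d
    5  bdd$cabddbbac  c
    6  bddbbacbdd$ca  a
    7  cabddbbacbdd$  $
    8  cbdd$cabddbba  a
    9  d$cabddbbacbd  d
   10  dbbacbdd$cabd  d
   11  dd$cabddbbacb  b
   12  ddbbacbdd$cab  b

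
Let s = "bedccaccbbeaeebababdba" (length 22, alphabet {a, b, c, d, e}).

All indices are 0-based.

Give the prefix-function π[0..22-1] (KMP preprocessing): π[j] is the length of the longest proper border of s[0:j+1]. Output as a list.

[0, 0, 0, 0, 0, 0, 0, 0, 1, 1, 2, 0, 0, 0, 1, 0, 1, 0, 1, 0, 1, 0]

π[0] = 0
j=1 s[j]='e': π[1]=0 (border '')
j=2 s[j]='d': π[2]=0 (border '')
j=3 s[j]='c': π[3]=0 (border '')
j=4 s[j]='c': π[4]=0 (border '')
j=5 s[j]='a': π[5]=0 (border '')
j=6 s[j]='c': π[6]=0 (border '')
j=7 s[j]='c': π[7]=0 (border '')
j=8 s[j]='b': π[8]=1 (border 'b')
j=9 s[j]='b': k: 1→0; π[9]=1 (border 'b')
j=10 s[j]='e': π[10]=2 (border 'be')
j=11 s[j]='a': k: 2→0; π[11]=0 (border '')
j=12 s[j]='e': π[12]=0 (border '')
j=13 s[j]='e': π[13]=0 (border '')
j=14 s[j]='b': π[14]=1 (border 'b')
j=15 s[j]='a': k: 1→0; π[15]=0 (border '')
j=16 s[j]='b': π[16]=1 (border 'b')
j=17 s[j]='a': k: 1→0; π[17]=0 (border '')
j=18 s[j]='b': π[18]=1 (border 'b')
j=19 s[j]='d': k: 1→0; π[19]=0 (border '')
j=20 s[j]='b': π[20]=1 (border 'b')
j=21 s[j]='a': k: 1→0; π[21]=0 (border '')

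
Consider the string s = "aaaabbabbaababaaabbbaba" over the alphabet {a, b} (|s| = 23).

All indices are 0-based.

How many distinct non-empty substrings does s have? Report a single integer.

218

sorted suffixes:
  #0 SA[0]=22  'a'
  #1 SA[1]=0  'aaaabbabbaababaaabbbaba'
  #2 SA[2]=1  'aaabbabbaababaaabbbaba'
  #3 SA[3]=14  'aaabbbaba'
  #4 SA[4]=9  'aababaaabbbaba'
  #5 SA[5]=2  'aabbabbaababaaabbbaba'
  #6 SA[6]=15  'aabbbaba'
  #7 SA[7]=20  'aba'
  #8 SA[8]=12  'abaaabbbaba'
  #9 SA[9]=10  'ababaaabbbaba'
  #10 SA[10]=6  'abbaababaaabbbaba'
  #11 SA[11]=3  'abbabbaababaaabbbaba'
  #12 SA[12]=16  'abbbaba'
  #13 SA[13]=21  'ba'
  #14 SA[14]=13  'baaabbbaba'
  #15 SA[15]=8  'baababaaabbbaba'
  #16 SA[16]=19  'baba'
  #17 SA[17]=11  'babaaabbbaba'
  #18 SA[18]=5  'babbaababaaabbbaba'
  #19 SA[19]=7  'bbaababaaabbbaba'
  #20 SA[20]=18  'bbaba'
  #21 SA[21]=4  'bbabbaababaaabbbaba'
  #22 SA[22]=17  'bbbaba'

SA = [22, 0, 1, 14, 9, 2, 15, 20, 12, 10, 6, 3, 16, 21, 13, 8, 19, 11, 5, 7, 18, 4, 17]
i: (SA[i-1],SA[i]) lcp shared
  1: (22,0) 1 'a'
  2: (0,1) 3 'aaa'
  3: (1,14) 5 'aaabb'
  4: (14,9) 2 'aa'
  5: (9,2) 3 'aab'
  6: (2,15) 4 'aabb'
  7: (15,20) 1 'a'
  8: (20,12) 3 'aba'
  9: (12,10) 3 'aba'
  10: (10,6) 2 'ab'
  11: (6,3) 4 'abba'
  12: (3,16) 3 'abb'
  13: (16,21) 0 ''
  14: (21,13) 2 'ba'
  15: (13,8) 3 'baa'
  16: (8,19) 2 'ba'
  17: (19,11) 4 'baba'
  18: (11,5) 3 'bab'
  19: (5,7) 1 'b'
  20: (7,18) 3 'bba'
  21: (18,4) 4 'bbab'
  22: (4,17) 2 'bb'

n(n+1)/2 = 23·24/2 = 276
Σ LCP = 0 + 1 + 3 + 5 + 2 + 3 + 4 + 1 + 3 + 3 + 2 + 4 + 3 + 0 + 2 + 3 + 2 + 4 + 3 + 1 + 3 + 4 + 2 = 58
distinct = 276 − 58 = 218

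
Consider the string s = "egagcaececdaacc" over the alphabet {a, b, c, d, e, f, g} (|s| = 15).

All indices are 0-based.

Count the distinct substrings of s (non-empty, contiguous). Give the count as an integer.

rank | idx | suffix
   0 |  11 | aacc
   1 |  12 | acc
   2 |   5 | aececdaacc
   3 |   2 | agcaececdaacc
   4 |  14 | c
   5 |   4 | caececdaacc
   6 |  13 | cc
   7 |   9 | cdaacc
   8 |   7 | cecdaacc
   9 |  10 | daacc
  10 |   8 | ecdaacc
  11 |   6 | ececdaacc
  12 |   0 | egagcaececdaacc
  13 |   1 | gagcaececdaacc
  14 |   3 | gcaececdaacc

SA = [11, 12, 5, 2, 14, 4, 13, 9, 7, 10, 8, 6, 0, 1, 3]
rank  pair      lcp
   1  s[11:],s[12:]  1  'a'
   2  s[12:],s[5:]  1  'a'
   3  s[5:],s[2:]  1  'a'
   4  s[2:],s[14:]  0  ''
   5  s[14:],s[4:]  1  'c'
   6  s[4:],s[13:]  1  'c'
   7  s[13:],s[9:]  1  'c'
   8  s[9:],s[7:]  1  'c'
   9  s[7:],s[10:]  0  ''
  10  s[10:],s[8:]  0  ''
  11  s[8:],s[6:]  2  'ec'
  12  s[6:],s[0:]  1  'e'
  13  s[0:],s[1:]  0  ''
  14  s[1:],s[3:]  1  'g'

n(n+1)/2 = 15·16/2 = 120
Σ LCP = 0 + 1 + 1 + 1 + 0 + 1 + 1 + 1 + 1 + 0 + 0 + 2 + 1 + 0 + 1 = 11
distinct = 120 − 11 = 109

109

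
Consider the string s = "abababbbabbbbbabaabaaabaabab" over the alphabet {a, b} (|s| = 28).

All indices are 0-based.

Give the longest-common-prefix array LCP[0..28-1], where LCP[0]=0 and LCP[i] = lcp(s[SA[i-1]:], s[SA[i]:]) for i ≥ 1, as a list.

rank→(start, suffix):
  0 → (19, 'aaabaabab')
  1 → (16, 'aabaaabaabab')
  2 → (20, 'aabaabab')
  3 → (23, 'aabab')
  4 → (26, 'ab')
  5 → (17, 'abaaabaabab')
  6 → (14, 'abaabaaabaabab')
  7 → (21, 'abaabab')
  8 → (24, 'abab')
  9 → (0, 'abababbbabbbbbabaabaaabaabab')
  10 → (2, 'ababbbabbbbbabaabaaabaabab')
  11 → (4, 'abbbabbbbbabaabaaabaabab')
  12 → (8, 'abbbbbabaabaaabaabab')
  13 → (27, 'b')
  14 → (18, 'baaabaabab')
  15 → (15, 'baabaaabaabab')
  16 → (22, 'baabab')
  17 → (25, 'bab')
  18 → (13, 'babaabaaabaabab')
  19 → (1, 'bababbbabbbbbabaabaaabaabab')
  20 → (3, 'babbbabbbbbabaabaaabaabab')
  21 → (7, 'babbbbbabaabaaabaabab')
  22 → (12, 'bbabaabaaabaabab')
  23 → (6, 'bbabbbbbabaabaaabaabab')
  24 → (11, 'bbbabaabaaabaabab')
  25 → (5, 'bbbabbbbbabaabaaabaabab')
  26 → (10, 'bbbbabaabaaabaabab')
  27 → (9, 'bbbbbabaabaaabaabab')

SA = [19, 16, 20, 23, 26, 17, 14, 21, 24, 0, 2, 4, 8, 27, 18, 15, 22, 25, 13, 1, 3, 7, 12, 6, 11, 5, 10, 9]
[i] adj suffixes → lcp
  [1] 19/16 → 2 ('aa')
  [2] 16/20 → 5 ('aabaa')
  [3] 20/23 → 4 ('aaba')
  [4] 23/26 → 1 ('a')
  [5] 26/17 → 2 ('ab')
  [6] 17/14 → 4 ('abaa')
  [7] 14/21 → 6 ('abaaba')
  [8] 21/24 → 3 ('aba')
  [9] 24/0 → 4 ('abab')
  [10] 0/2 → 4 ('abab')
  [11] 2/4 → 2 ('ab')
  [12] 4/8 → 4 ('abbb')
  [13] 8/27 → 0 ('')
  [14] 27/18 → 1 ('b')
  [15] 18/15 → 3 ('baa')
  [16] 15/22 → 5 ('baaba')
  [17] 22/25 → 2 ('ba')
  [18] 25/13 → 3 ('bab')
  [19] 13/1 → 4 ('baba')
  [20] 1/3 → 3 ('bab')
  [21] 3/7 → 5 ('babbb')
  [22] 7/12 → 1 ('b')
  [23] 12/6 → 4 ('bbab')
  [24] 6/11 → 2 ('bb')
  [25] 11/5 → 5 ('bbbab')
  [26] 5/10 → 3 ('bbb')
  [27] 10/9 → 4 ('bbbb')

[0, 2, 5, 4, 1, 2, 4, 6, 3, 4, 4, 2, 4, 0, 1, 3, 5, 2, 3, 4, 3, 5, 1, 4, 2, 5, 3, 4]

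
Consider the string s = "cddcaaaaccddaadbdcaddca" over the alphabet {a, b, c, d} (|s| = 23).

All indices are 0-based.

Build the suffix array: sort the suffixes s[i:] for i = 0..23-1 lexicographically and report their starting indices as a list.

[22, 4, 5, 6, 12, 7, 13, 18, 15, 21, 3, 17, 8, 9, 0, 11, 14, 20, 2, 16, 10, 19, 1]

sorted suffixes:
  #0 SA[0]=22  'a'
  #1 SA[1]=4  'aaaaccddaadbdcaddca'
  #2 SA[2]=5  'aaaccddaadbdcaddca'
  #3 SA[3]=6  'aaccddaadbdcaddca'
  #4 SA[4]=12  'aadbdcaddca'
  #5 SA[5]=7  'accddaadbdcaddca'
  #6 SA[6]=13  'adbdcaddca'
  #7 SA[7]=18  'addca'
  #8 SA[8]=15  'bdcaddca'
  #9 SA[9]=21  'ca'
  #10 SA[10]=3  'caaaaccddaadbdcaddca'
  #11 SA[11]=17  'caddca'
  #12 SA[12]=8  'ccddaadbdcaddca'
  #13 SA[13]=9  'cddaadbdcaddca'
  #14 SA[14]=0  'cddcaaaaccddaadbdcaddca'
  #15 SA[15]=11  'daadbdcaddca'
  #16 SA[16]=14  'dbdcaddca'
  #17 SA[17]=20  'dca'
  #18 SA[18]=2  'dcaaaaccddaadbdcaddca'
  #19 SA[19]=16  'dcaddca'
  #20 SA[20]=10  'ddaadbdcaddca'
  #21 SA[21]=19  'ddca'
  #22 SA[22]=1  'ddcaaaaccddaadbdcaddca'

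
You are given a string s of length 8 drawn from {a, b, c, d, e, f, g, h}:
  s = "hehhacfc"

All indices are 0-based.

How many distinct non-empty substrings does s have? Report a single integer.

33

sorted suffixes:
  #0 SA[0]=4  'acfc'
  #1 SA[1]=7  'c'
  #2 SA[2]=5  'cfc'
  #3 SA[3]=1  'ehhacfc'
  #4 SA[4]=6  'fc'
  #5 SA[5]=3  'hacfc'
  #6 SA[6]=0  'hehhacfc'
  #7 SA[7]=2  'hhacfc'

SA = [4, 7, 5, 1, 6, 3, 0, 2]
i: (SA[i-1],SA[i]) lcp shared
  1: (4,7) 0 ''
  2: (7,5) 1 'c'
  3: (5,1) 0 ''
  4: (1,6) 0 ''
  5: (6,3) 0 ''
  6: (3,0) 1 'h'
  7: (0,2) 1 'h'

n(n+1)/2 = 8·9/2 = 36
Σ LCP = 0 + 0 + 1 + 0 + 0 + 0 + 1 + 1 = 3
distinct = 36 − 3 = 33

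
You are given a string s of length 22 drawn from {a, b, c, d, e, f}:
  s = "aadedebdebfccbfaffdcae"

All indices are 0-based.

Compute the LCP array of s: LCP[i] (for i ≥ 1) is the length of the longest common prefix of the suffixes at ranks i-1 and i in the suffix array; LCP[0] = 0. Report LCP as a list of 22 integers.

[0, 1, 1, 1, 0, 1, 2, 0, 1, 1, 0, 1, 3, 2, 0, 1, 2, 1, 0, 1, 1, 1]

rank→(start, suffix):
  0 → (0, 'aadedebdebfccbfaffdcae')
  1 → (1, 'adedebdebfccbfaffdcae')
  2 → (20, 'ae')
  3 → (15, 'affdcae')
  4 → (6, 'bdebfccbfaffdcae')
  5 → (13, 'bfaffdcae')
  6 → (9, 'bfccbfaffdcae')
  7 → (19, 'cae')
  8 → (12, 'cbfaffdcae')
  9 → (11, 'ccbfaffdcae')
  10 → (18, 'dcae')
  11 → (4, 'debdebfccbfaffdcae')
  12 → (7, 'debfccbfaffdcae')
  13 → (2, 'dedebdebfccbfaffdcae')
  14 → (21, 'e')
  15 → (5, 'ebdebfccbfaffdcae')
  16 → (8, 'ebfccbfaffdcae')
  17 → (3, 'edebdebfccbfaffdcae')
  18 → (14, 'faffdcae')
  19 → (10, 'fccbfaffdcae')
  20 → (17, 'fdcae')
  21 → (16, 'ffdcae')

SA = [0, 1, 20, 15, 6, 13, 9, 19, 12, 11, 18, 4, 7, 2, 21, 5, 8, 3, 14, 10, 17, 16]
i: (SA[i-1],SA[i]) lcp shared
  1: (0,1) 1 'a'
  2: (1,20) 1 'a'
  3: (20,15) 1 'a'
  4: (15,6) 0 ''
  5: (6,13) 1 'b'
  6: (13,9) 2 'bf'
  7: (9,19) 0 ''
  8: (19,12) 1 'c'
  9: (12,11) 1 'c'
  10: (11,18) 0 ''
  11: (18,4) 1 'd'
  12: (4,7) 3 'deb'
  13: (7,2) 2 'de'
  14: (2,21) 0 ''
  15: (21,5) 1 'e'
  16: (5,8) 2 'eb'
  17: (8,3) 1 'e'
  18: (3,14) 0 ''
  19: (14,10) 1 'f'
  20: (10,17) 1 'f'
  21: (17,16) 1 'f'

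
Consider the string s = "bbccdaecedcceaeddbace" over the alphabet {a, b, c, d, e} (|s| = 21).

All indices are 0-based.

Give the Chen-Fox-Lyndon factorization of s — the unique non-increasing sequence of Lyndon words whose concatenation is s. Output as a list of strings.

emit factor 1: 'bbccd' (i=0, period=5)
emit factor 2: 'aecedcceaeddb' (i=5, period=13)
emit factor 3: 'ace' (i=18, period=3)

["bbccd", "aecedcceaeddb", "ace"]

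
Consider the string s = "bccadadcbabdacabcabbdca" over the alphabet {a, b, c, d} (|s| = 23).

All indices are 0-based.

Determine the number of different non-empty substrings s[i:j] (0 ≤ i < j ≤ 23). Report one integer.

246

sorted suffixes:
  #0 SA[0]=22  'a'
  #1 SA[1]=17  'abbdca'
  #2 SA[2]=14  'abcabbdca'
  #3 SA[3]=9  'abdacabcabbdca'
  #4 SA[4]=12  'acabcabbdca'
  #5 SA[5]=3  'adadcbabdacabcabbdca'
  #6 SA[6]=5  'adcbabdacabcabbdca'
  #7 SA[7]=8  'babdacabcabbdca'
  #8 SA[8]=18  'bbdca'
  #9 SA[9]=15  'bcabbdca'
  #10 SA[10]=0  'bccadadcbabdacabcabbdca'
  #11 SA[11]=10  'bdacabcabbdca'
  #12 SA[12]=19  'bdca'
  #13 SA[13]=21  'ca'
  #14 SA[14]=16  'cabbdca'
  #15 SA[15]=13  'cabcabbdca'
  #16 SA[16]=2  'cadadcbabdacabcabbdca'
  #17 SA[17]=7  'cbabdacabcabbdca'
  #18 SA[18]=1  'ccadadcbabdacabcabbdca'
  #19 SA[19]=11  'dacabcabbdca'
  #20 SA[20]=4  'dadcbabdacabcabbdca'
  #21 SA[21]=20  'dca'
  #22 SA[22]=6  'dcbabdacabcabbdca'

SA = [22, 17, 14, 9, 12, 3, 5, 8, 18, 15, 0, 10, 19, 21, 16, 13, 2, 7, 1, 11, 4, 20, 6]
i: (SA[i-1],SA[i]) lcp shared
  1: (22,17) 1 'a'
  2: (17,14) 2 'ab'
  3: (14,9) 2 'ab'
  4: (9,12) 1 'a'
  5: (12,3) 1 'a'
  6: (3,5) 2 'ad'
  7: (5,8) 0 ''
  8: (8,18) 1 'b'
  9: (18,15) 1 'b'
  10: (15,0) 2 'bc'
  11: (0,10) 1 'b'
  12: (10,19) 2 'bd'
  13: (19,21) 0 ''
  14: (21,16) 2 'ca'
  15: (16,13) 3 'cab'
  16: (13,2) 2 'ca'
  17: (2,7) 1 'c'
  18: (7,1) 1 'c'
  19: (1,11) 0 ''
  20: (11,4) 2 'da'
  21: (4,20) 1 'd'
  22: (20,6) 2 'dc'

n(n+1)/2 = 23·24/2 = 276
Σ LCP = 0 + 1 + 2 + 2 + 1 + 1 + 2 + 0 + 1 + 1 + 2 + 1 + 2 + 0 + 2 + 3 + 2 + 1 + 1 + 0 + 2 + 1 + 2 = 30
distinct = 276 − 30 = 246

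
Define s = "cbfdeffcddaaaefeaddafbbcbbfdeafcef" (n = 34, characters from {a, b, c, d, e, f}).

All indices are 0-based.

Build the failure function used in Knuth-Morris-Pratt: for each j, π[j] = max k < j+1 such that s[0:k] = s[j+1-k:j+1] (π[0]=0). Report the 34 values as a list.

[0, 0, 0, 0, 0, 0, 0, 1, 0, 0, 0, 0, 0, 0, 0, 0, 0, 0, 0, 0, 0, 0, 0, 1, 2, 0, 0, 0, 0, 0, 0, 1, 0, 0]

π[0] = 0
j=1 s[j]='b': π[1]=0 (border '')
j=2 s[j]='f': π[2]=0 (border '')
j=3 s[j]='d': π[3]=0 (border '')
j=4 s[j]='e': π[4]=0 (border '')
j=5 s[j]='f': π[5]=0 (border '')
j=6 s[j]='f': π[6]=0 (border '')
j=7 s[j]='c': π[7]=1 (border 'c')
j=8 s[j]='d': k: 1→0; π[8]=0 (border '')
j=9 s[j]='d': π[9]=0 (border '')
j=10 s[j]='a': π[10]=0 (border '')
j=11 s[j]='a': π[11]=0 (border '')
j=12 s[j]='a': π[12]=0 (border '')
j=13 s[j]='e': π[13]=0 (border '')
j=14 s[j]='f': π[14]=0 (border '')
j=15 s[j]='e': π[15]=0 (border '')
j=16 s[j]='a': π[16]=0 (border '')
j=17 s[j]='d': π[17]=0 (border '')
j=18 s[j]='d': π[18]=0 (border '')
j=19 s[j]='a': π[19]=0 (border '')
j=20 s[j]='f': π[20]=0 (border '')
j=21 s[j]='b': π[21]=0 (border '')
j=22 s[j]='b': π[22]=0 (border '')
j=23 s[j]='c': π[23]=1 (border 'c')
j=24 s[j]='b': π[24]=2 (border 'cb')
j=25 s[j]='b': k: 2→0; π[25]=0 (border '')
j=26 s[j]='f': π[26]=0 (border '')
j=27 s[j]='d': π[27]=0 (border '')
j=28 s[j]='e': π[28]=0 (border '')
j=29 s[j]='a': π[29]=0 (border '')
j=30 s[j]='f': π[30]=0 (border '')
j=31 s[j]='c': π[31]=1 (border 'c')
j=32 s[j]='e': k: 1→0; π[32]=0 (border '')
j=33 s[j]='f': π[33]=0 (border '')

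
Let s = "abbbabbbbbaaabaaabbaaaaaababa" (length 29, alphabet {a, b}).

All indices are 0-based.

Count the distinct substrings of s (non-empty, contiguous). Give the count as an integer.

rank | idx | suffix
   0 |  28 | a
   1 |  19 | aaaaaababa
   2 |  20 | aaaaababa
   3 |  21 | aaaababa
   4 |  10 | aaabaaabbaaaaaababa
   5 |  22 | aaababa
   6 |  14 | aaabbaaaaaababa
   7 |  11 | aabaaabbaaaaaababa
   8 |  23 | aababa
   9 |  15 | aabbaaaaaababa
  10 |  26 | aba
  11 |  12 | abaaabbaaaaaababa
  12 |  24 | ababa
  13 |  16 | abbaaaaaababa
  14 |   0 | abbbabbbbbaaabaaabbaaaaaababa
  15 |   4 | abbbbbaaabaaabbaaaaaababa
  16 |  27 | ba
  17 |  18 | baaaaaababa
  18 |   9 | baaabaaabbaaaaaababa
  19 |  13 | baaabbaaaaaababa
  20 |  25 | baba
  21 |   3 | babbbbbaaabaaabbaaaaaababa
  22 |  17 | bbaaaaaababa
  23 |   8 | bbaaabaaabbaaaaaababa
  24 |   2 | bbabbbbbaaabaaabbaaaaaababa
  25 |   7 | bbbaaabaaabbaaaaaababa
  26 |   1 | bbbabbbbbaaabaaabbaaaaaababa
  27 |   6 | bbbbaaabaaabbaaaaaababa
  28 |   5 | bbbbbaaabaaabbaaaaaababa

SA = [28, 19, 20, 21, 10, 22, 14, 11, 23, 15, 26, 12, 24, 16, 0, 4, 27, 18, 9, 13, 25, 3, 17, 8, 2, 7, 1, 6, 5]
i: (SA[i-1],SA[i]) lcp shared
  1: (28,19) 1 'a'
  2: (19,20) 5 'aaaaa'
  3: (20,21) 4 'aaaa'
  4: (21,10) 3 'aaa'
  5: (10,22) 5 'aaaba'
  6: (22,14) 4 'aaab'
  7: (14,11) 2 'aa'
  8: (11,23) 4 'aaba'
  9: (23,15) 3 'aab'
  10: (15,26) 1 'a'
  11: (26,12) 3 'aba'
  12: (12,24) 3 'aba'
  13: (24,16) 2 'ab'
  14: (16,0) 3 'abb'
  15: (0,4) 4 'abbb'
  16: (4,27) 0 ''
  17: (27,18) 2 'ba'
  18: (18,9) 4 'baaa'
  19: (9,13) 5 'baaab'
  20: (13,25) 2 'ba'
  21: (25,3) 3 'bab'
  22: (3,17) 1 'b'
  23: (17,8) 5 'bbaaa'
  24: (8,2) 3 'bba'
  25: (2,7) 2 'bb'
  26: (7,1) 4 'bbba'
  27: (1,6) 3 'bbb'
  28: (6,5) 4 'bbbb'

n(n+1)/2 = 29·30/2 = 435
Σ LCP = 0 + 1 + 5 + 4 + 3 + 5 + 4 + 2 + 4 + 3 + 1 + 3 + 3 + 2 + 3 + 4 + 0 + 2 + 4 + 5 + 2 + 3 + 1 + 5 + 3 + 2 + 4 + 3 + 4 = 85
distinct = 435 − 85 = 350

350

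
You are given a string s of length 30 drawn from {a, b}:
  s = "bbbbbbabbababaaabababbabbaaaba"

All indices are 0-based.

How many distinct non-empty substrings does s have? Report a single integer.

rank | idx | suffix
   0 |  29 | a
   1 |  25 | aaaba
   2 |  13 | aaabababbabbaaaba
   3 |  26 | aaba
   4 |  14 | aabababbabbaaaba
   5 |  27 | aba
   6 |  11 | abaaabababbabbaaaba
   7 |   9 | ababaaabababbabbaaaba
   8 |  15 | abababbabbaaaba
   9 |  17 | ababbabbaaaba
  10 |  22 | abbaaaba
  11 |   6 | abbababaaabababbabbaaaba
  12 |  19 | abbabbaaaba
  13 |  28 | ba
  14 |  24 | baaaba
  15 |  12 | baaabababbabbaaaba
  16 |  10 | babaaabababbabbaaaba
  17 |   8 | bababaaabababbabbaaaba
  18 |  16 | bababbabbaaaba
  19 |  21 | babbaaaba
  20 |   5 | babbababaaabababbabbaaaba
  21 |  18 | babbabbaaaba
  22 |  23 | bbaaaba
  23 |   7 | bbababaaabababbabbaaaba
  24 |  20 | bbabbaaaba
  25 |   4 | bbabbababaaabababbabbaaaba
  26 |   3 | bbbabbababaaabababbabbaaaba
  27 |   2 | bbbbabbababaaabababbabbaaaba
  28 |   1 | bbbbbabbababaaabababbabbaaaba
  29 |   0 | bbbbbbabbababaaabababbabbaaaba

SA = [29, 25, 13, 26, 14, 27, 11, 9, 15, 17, 22, 6, 19, 28, 24, 12, 10, 8, 16, 21, 5, 18, 23, 7, 20, 4, 3, 2, 1, 0]
i: (SA[i-1],SA[i]) lcp shared
  1: (29,25) 1 'a'
  2: (25,13) 5 'aaaba'
  3: (13,26) 2 'aa'
  4: (26,14) 4 'aaba'
  5: (14,27) 1 'a'
  6: (27,11) 3 'aba'
  7: (11,9) 3 'aba'
  8: (9,15) 5 'ababa'
  9: (15,17) 4 'abab'
  10: (17,22) 2 'ab'
  11: (22,6) 4 'abba'
  12: (6,19) 5 'abbab'
  13: (19,28) 0 ''
  14: (28,24) 2 'ba'
  15: (24,12) 6 'baaaba'
  16: (12,10) 2 'ba'
  17: (10,8) 4 'baba'
  18: (8,16) 5 'babab'
  19: (16,21) 3 'bab'
  20: (21,5) 5 'babba'
  21: (5,18) 6 'babbab'
  22: (18,23) 1 'b'
  23: (23,7) 3 'bba'
  24: (7,20) 4 'bbab'
  25: (20,4) 6 'bbabba'
  26: (4,3) 2 'bb'
  27: (3,2) 3 'bbb'
  28: (2,1) 4 'bbbb'
  29: (1,0) 5 'bbbbb'

n(n+1)/2 = 30·31/2 = 465
Σ LCP = 0 + 1 + 5 + 2 + 4 + 1 + 3 + 3 + 5 + 4 + 2 + 4 + 5 + 0 + 2 + 6 + 2 + 4 + 5 + 3 + 5 + 6 + 1 + 3 + 4 + 6 + 2 + 3 + 4 + 5 = 100
distinct = 465 − 100 = 365

365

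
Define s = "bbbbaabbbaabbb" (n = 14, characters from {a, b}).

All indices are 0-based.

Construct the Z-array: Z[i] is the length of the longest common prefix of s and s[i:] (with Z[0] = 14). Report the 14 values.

[14, 3, 2, 1, 0, 0, 3, 2, 1, 0, 0, 3, 2, 1]

Z[0]=14
i=1: fresh scan; Z[1]=3 grow→box=[1,4)
i=2: min(r-i=2, Z[1]=3)=2; Z[2]=2
i=3: min(r-i=1, Z[2]=2)=1; Z[3]=1
i=4: fresh scan; Z[4]=0
i=5: fresh scan; Z[5]=0
i=6: fresh scan; Z[6]=3 grow→box=[6,9)
i=7: min(r-i=2, Z[1]=3)=2; Z[7]=2
i=8: min(r-i=1, Z[2]=2)=1; Z[8]=1
i=9: fresh scan; Z[9]=0
i=10: fresh scan; Z[10]=0
i=11: fresh scan; Z[11]=3 grow→box=[11,14)
i=12: min(r-i=2, Z[1]=3)=2; Z[12]=2
i=13: min(r-i=1, Z[2]=2)=1; Z[13]=1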